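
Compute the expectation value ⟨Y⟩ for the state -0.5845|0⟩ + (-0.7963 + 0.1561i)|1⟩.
-0.1825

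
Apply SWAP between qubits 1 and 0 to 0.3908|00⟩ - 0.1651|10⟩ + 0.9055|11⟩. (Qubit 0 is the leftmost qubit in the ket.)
0.3908|00⟩ - 0.1651|01⟩ + 0.9055|11⟩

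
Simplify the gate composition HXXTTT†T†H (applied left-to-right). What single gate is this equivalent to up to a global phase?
I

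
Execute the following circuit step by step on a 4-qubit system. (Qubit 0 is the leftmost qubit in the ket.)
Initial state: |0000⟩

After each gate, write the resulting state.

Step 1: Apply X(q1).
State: |0100⟩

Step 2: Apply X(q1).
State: |0000⟩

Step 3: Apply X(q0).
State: |1000⟩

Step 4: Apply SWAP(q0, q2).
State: |0010⟩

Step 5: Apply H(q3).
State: 1/√2|0010⟩ + 1/√2|0011⟩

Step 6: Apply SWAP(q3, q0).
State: 1/√2|0010⟩ + 1/√2|1010⟩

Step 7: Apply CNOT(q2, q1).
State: 1/√2|0110⟩ + 1/√2|1110⟩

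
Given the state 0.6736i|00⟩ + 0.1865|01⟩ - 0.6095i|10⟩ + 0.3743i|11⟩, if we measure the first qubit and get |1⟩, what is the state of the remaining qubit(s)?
-0.8521i|0⟩ + 0.5233i|1⟩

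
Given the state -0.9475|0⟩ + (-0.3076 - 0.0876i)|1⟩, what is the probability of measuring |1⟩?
0.1023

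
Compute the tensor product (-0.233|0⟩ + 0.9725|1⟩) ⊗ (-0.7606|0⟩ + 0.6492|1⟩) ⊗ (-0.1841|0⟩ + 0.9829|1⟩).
-0.03263|000⟩ + 0.1742|001⟩ + 0.02785|010⟩ - 0.1487|011⟩ + 0.1362|100⟩ - 0.727|101⟩ - 0.1162|110⟩ + 0.6206|111⟩

amp(|b₁b₂…⟩) = product of the factor amplitudes for bits b₁, b₂, …; only kets whose every factor amplitude is nonzero survive.
|000⟩: (-0.233)(-0.7606)(-0.1841) = -0.03263
|001⟩: (-0.233)(-0.7606)(0.9829) = 0.1742
|010⟩: (-0.233)(0.6492)(-0.1841) = 0.02785
|011⟩: (-0.233)(0.6492)(0.9829) = -0.1487
|100⟩: (0.9725)(-0.7606)(-0.1841) = 0.1362
|101⟩: (0.9725)(-0.7606)(0.9829) = -0.727
|110⟩: (0.9725)(0.6492)(-0.1841) = -0.1162
|111⟩: (0.9725)(0.6492)(0.9829) = 0.6206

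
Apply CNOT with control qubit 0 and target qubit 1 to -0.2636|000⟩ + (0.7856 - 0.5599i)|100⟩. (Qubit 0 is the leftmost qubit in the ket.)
-0.2636|000⟩ + (0.7856 - 0.5599i)|110⟩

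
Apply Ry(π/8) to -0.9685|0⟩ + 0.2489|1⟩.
-0.9984|0⟩ + 0.05517|1⟩

Ry(π/8) = [[cos(θ/2), −sin(θ/2)], [sin(θ/2), cos(θ/2)]]; θ = π/8, cos(θ/2) ≈ 0.980785, sin(θ/2) ≈ 0.19509.
With a = amp(|0⟩) = -0.9685 and b = amp(|1⟩) = 0.2489:
new amp(|0⟩) = (0.980785)·a + (-0.19509)·b = -0.9984
new amp(|1⟩) = (0.19509)·a + (0.980785)·b = 0.05517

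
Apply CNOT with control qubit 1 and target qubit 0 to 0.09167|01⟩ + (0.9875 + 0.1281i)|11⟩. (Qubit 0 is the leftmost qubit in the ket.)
(0.9875 + 0.1281i)|01⟩ + 0.09167|11⟩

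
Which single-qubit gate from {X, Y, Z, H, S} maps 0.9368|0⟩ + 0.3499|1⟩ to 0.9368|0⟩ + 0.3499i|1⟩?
S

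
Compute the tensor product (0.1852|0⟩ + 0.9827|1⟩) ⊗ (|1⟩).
0.1852|01⟩ + 0.9827|11⟩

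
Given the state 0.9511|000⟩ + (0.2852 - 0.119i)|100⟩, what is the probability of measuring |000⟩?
0.9046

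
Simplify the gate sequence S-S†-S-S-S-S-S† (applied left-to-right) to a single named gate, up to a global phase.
S†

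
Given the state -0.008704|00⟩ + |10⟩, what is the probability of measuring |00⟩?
0.00007576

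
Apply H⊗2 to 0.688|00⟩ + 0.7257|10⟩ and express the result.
0.7069|00⟩ + 0.7069|01⟩ - 0.01885|10⟩ - 0.01885|11⟩

H⊗2 gives amp(|y⟩) = (1/2) Σ_x (−1)^(x·y) amp(|x⟩), where x·y is the number of positions in which both x and y have a 1.
|00⟩: (0.688 + 0.7257)/2 = 0.7069
|01⟩: (0.688 + 0.7257)/2 = 0.7069
|10⟩: (0.688 - 0.7257)/2 = -0.01885
|11⟩: (0.688 - 0.7257)/2 = -0.01885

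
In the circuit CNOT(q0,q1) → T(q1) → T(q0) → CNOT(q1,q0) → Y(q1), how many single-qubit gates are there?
3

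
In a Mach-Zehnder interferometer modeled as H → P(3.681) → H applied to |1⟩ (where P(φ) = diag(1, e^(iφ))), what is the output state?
(0.929 + 0.2568i)|0⟩ + (0.07099 - 0.2568i)|1⟩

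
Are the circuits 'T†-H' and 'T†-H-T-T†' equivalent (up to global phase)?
Yes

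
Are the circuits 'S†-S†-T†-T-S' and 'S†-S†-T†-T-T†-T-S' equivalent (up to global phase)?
Yes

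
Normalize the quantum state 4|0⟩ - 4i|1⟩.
1/√2|0⟩ - (1/√2)i|1⟩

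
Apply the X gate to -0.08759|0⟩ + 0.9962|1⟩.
0.9962|0⟩ - 0.08759|1⟩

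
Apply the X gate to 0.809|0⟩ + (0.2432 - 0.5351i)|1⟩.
(0.2432 - 0.5351i)|0⟩ + 0.809|1⟩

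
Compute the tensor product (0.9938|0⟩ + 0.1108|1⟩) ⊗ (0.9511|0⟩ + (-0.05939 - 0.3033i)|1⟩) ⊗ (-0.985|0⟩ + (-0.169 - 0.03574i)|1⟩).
-0.931|000⟩ + (-0.1597 - 0.03378i)|001⟩ + (0.05814 + 0.2969i)|010⟩ + (-0.0007981 + 0.05305i)|011⟩ - 0.1038|100⟩ + (-0.01781 - 0.003766i)|101⟩ + (0.006482 + 0.0331i)|110⟩ + (-0.00008898 + 0.005915i)|111⟩

amp(|b₁b₂…⟩) = product of the factor amplitudes for bits b₁, b₂, …; only kets whose every factor amplitude is nonzero survive.
|000⟩: (0.9938)(0.9511)(-0.985) = -0.931
|001⟩: (0.9938)(0.9511)(-0.169 - 0.03574i) = (-0.1597 - 0.03378i)
|010⟩: (0.9938)(-0.05939 - 0.3033i)(-0.985) = (0.05814 + 0.2969i)
|011⟩: (0.9938)(-0.05939 - 0.3033i)(-0.169 - 0.03574i) = (-0.0007981 + 0.05305i)
|100⟩: (0.1108)(0.9511)(-0.985) = -0.1038
|101⟩: (0.1108)(0.9511)(-0.169 - 0.03574i) = (-0.01781 - 0.003766i)
|110⟩: (0.1108)(-0.05939 - 0.3033i)(-0.985) = (0.006482 + 0.0331i)
|111⟩: (0.1108)(-0.05939 - 0.3033i)(-0.169 - 0.03574i) = (-0.00008898 + 0.005915i)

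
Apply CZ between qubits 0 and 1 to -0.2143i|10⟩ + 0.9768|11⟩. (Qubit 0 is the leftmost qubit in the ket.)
-0.2143i|10⟩ - 0.9768|11⟩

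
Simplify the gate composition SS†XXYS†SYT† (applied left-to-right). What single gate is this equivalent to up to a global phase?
T†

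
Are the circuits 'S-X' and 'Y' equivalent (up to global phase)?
No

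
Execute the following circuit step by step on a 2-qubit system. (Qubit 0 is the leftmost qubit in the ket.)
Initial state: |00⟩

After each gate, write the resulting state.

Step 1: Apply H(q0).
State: 1/√2|00⟩ + 1/√2|10⟩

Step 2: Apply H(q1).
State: 1/2|00⟩ + 1/2|01⟩ + 1/2|10⟩ + 1/2|11⟩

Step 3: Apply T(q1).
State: 1/2|00⟩ + (1/√8 + (1/√8)i)|01⟩ + 1/2|10⟩ + (1/√8 + (1/√8)i)|11⟩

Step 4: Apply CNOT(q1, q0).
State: 1/2|00⟩ + (1/√8 + (1/√8)i)|01⟩ + 1/2|10⟩ + (1/√8 + (1/√8)i)|11⟩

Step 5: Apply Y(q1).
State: (1/√8 - (1/√8)i)|00⟩ + (1/2)i|01⟩ + (1/√8 - (1/√8)i)|10⟩ + (1/2)i|11⟩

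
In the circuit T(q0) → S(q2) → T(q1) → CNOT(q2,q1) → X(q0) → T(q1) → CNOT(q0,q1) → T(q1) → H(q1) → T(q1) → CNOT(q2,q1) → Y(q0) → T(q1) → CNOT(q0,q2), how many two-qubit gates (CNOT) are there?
4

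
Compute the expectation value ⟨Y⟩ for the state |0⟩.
0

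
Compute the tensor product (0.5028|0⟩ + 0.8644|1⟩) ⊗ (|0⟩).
0.5028|00⟩ + 0.8644|10⟩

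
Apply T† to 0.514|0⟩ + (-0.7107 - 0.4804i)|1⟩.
0.514|0⟩ + (-0.8422 + 0.1628i)|1⟩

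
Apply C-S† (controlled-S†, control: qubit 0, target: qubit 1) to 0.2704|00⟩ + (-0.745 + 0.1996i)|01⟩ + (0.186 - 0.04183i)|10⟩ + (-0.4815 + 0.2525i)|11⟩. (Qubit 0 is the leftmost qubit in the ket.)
0.2704|00⟩ + (-0.745 + 0.1996i)|01⟩ + (0.186 - 0.04183i)|10⟩ + (0.2525 + 0.4815i)|11⟩

C-S† leaves the control-|0⟩ kets |00⟩, |01⟩ unchanged and applies S† to qubit 1 on the control-|1⟩ pair (|10⟩, |11⟩).
S† = [[1, 0], [0, -i]].
With a = amp(|10⟩) = (0.186 - 0.04183i) and b = amp(|11⟩) = (-0.4815 + 0.2525i):
new amp(|10⟩) = (1)·a = (0.186 - 0.04183i)
new amp(|11⟩) = (-i)·b = (0.2525 + 0.4815i)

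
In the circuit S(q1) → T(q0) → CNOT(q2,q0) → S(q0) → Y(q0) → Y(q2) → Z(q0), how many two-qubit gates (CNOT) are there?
1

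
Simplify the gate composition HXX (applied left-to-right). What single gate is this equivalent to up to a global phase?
H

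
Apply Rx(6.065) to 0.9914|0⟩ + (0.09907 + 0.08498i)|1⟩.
(-0.9763 - 0.01079i)|0⟩ + (-0.09848 - 0.1924i)|1⟩

Rx(6.065) = [[cos(θ/2), −i·sin(θ/2)], [−i·sin(θ/2), cos(θ/2)]]; θ = 6.065, cos(θ/2) ≈ -0.994055, sin(θ/2) ≈ 0.108876.
With a = amp(|0⟩) = 0.9914 and b = amp(|1⟩) = (0.09907 + 0.08498i):
new amp(|0⟩) = (-0.994055)·a + (-0.108876i)·b = (-0.9763 - 0.01079i)
new amp(|1⟩) = (-0.108876i)·a + (-0.994055)·b = (-0.09848 - 0.1924i)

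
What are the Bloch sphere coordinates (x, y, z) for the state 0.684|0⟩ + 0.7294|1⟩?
(0.9978, 0, -0.06417)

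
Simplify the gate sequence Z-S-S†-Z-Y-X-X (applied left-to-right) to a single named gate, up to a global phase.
Y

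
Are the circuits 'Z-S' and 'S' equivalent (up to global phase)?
No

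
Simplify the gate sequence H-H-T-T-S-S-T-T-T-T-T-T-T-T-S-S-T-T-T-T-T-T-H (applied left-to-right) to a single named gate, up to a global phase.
H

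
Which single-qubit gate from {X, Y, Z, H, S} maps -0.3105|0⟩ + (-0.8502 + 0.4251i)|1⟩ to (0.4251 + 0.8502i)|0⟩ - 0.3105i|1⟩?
Y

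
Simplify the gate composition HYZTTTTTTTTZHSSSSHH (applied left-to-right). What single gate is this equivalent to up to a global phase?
Y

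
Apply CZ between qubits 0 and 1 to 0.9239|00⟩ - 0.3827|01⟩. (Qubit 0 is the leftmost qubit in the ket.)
0.9239|00⟩ - 0.3827|01⟩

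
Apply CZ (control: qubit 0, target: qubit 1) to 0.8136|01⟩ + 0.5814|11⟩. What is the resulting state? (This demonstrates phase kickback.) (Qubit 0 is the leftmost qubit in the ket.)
0.8136|01⟩ - 0.5814|11⟩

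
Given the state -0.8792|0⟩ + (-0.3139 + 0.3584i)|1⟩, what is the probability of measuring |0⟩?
0.773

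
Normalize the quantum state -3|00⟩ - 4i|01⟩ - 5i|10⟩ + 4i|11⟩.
-0.3693|00⟩ - 0.4924i|01⟩ - 0.6155i|10⟩ + 0.4924i|11⟩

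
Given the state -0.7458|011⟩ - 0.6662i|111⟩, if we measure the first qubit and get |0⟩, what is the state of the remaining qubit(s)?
-|11⟩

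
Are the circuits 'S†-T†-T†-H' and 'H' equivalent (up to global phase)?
No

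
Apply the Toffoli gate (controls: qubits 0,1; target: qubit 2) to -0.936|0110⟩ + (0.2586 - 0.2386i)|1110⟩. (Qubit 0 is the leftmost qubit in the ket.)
-0.936|0110⟩ + (0.2586 - 0.2386i)|1100⟩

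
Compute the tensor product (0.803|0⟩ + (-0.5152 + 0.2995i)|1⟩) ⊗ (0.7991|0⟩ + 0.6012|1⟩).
0.6417|00⟩ + 0.4828|01⟩ + (-0.4117 + 0.2393i)|10⟩ + (-0.3097 + 0.1801i)|11⟩

amp(|b₁b₂…⟩) = product of the factor amplitudes for bits b₁, b₂, …; only kets whose every factor amplitude is nonzero survive.
|00⟩: (0.803)(0.7991) = 0.6417
|01⟩: (0.803)(0.6012) = 0.4828
|10⟩: (-0.5152 + 0.2995i)(0.7991) = (-0.4117 + 0.2393i)
|11⟩: (-0.5152 + 0.2995i)(0.6012) = (-0.3097 + 0.1801i)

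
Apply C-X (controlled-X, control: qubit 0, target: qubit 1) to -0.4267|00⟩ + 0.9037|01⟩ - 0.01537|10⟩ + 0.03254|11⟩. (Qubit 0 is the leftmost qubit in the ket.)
-0.4267|00⟩ + 0.9037|01⟩ + 0.03254|10⟩ - 0.01537|11⟩

C-X leaves the control-|0⟩ kets |00⟩, |01⟩ unchanged and applies X to qubit 1 on the control-|1⟩ pair (|10⟩, |11⟩).
X = [[0, 1], [1, 0]].
With a = amp(|10⟩) = -0.01537 and b = amp(|11⟩) = 0.03254:
new amp(|10⟩) = (1)·b = 0.03254
new amp(|11⟩) = (1)·a = -0.01537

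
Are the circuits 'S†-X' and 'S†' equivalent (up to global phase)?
No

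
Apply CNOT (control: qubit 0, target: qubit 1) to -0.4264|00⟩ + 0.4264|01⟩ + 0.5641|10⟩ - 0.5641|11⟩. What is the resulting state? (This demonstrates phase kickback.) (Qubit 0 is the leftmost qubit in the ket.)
-0.4264|00⟩ + 0.4264|01⟩ - 0.5641|10⟩ + 0.5641|11⟩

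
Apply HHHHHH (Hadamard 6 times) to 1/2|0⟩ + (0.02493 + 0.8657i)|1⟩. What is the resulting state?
1/2|0⟩ + (0.02493 + 0.8657i)|1⟩

H² = I, so an even number of Hadamards cancels: H^6 = I and the state is unchanged.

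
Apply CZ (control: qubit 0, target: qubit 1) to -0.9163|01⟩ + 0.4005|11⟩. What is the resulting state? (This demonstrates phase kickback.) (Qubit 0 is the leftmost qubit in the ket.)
-0.9163|01⟩ - 0.4005|11⟩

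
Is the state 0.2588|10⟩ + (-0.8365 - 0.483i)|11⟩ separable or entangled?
Separable

Writing the state as a|00⟩ + b|01⟩ + c|10⟩ + d|11⟩, it is a product state iff ad − bc = 0.
Here (a, b, c, d) = (0, 0, 0.2588, (-0.8365 - 0.483i)): ad − bc = (0)(-0.8365 - 0.483i) − (0)(0.2588) = 0, so the state is separable.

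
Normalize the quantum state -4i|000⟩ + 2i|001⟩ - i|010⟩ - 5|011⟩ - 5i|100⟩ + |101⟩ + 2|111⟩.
-0.4588i|000⟩ + 0.2294i|001⟩ - 0.1147i|010⟩ - 0.5735|011⟩ - 0.5735i|100⟩ + 0.1147|101⟩ + 0.2294|111⟩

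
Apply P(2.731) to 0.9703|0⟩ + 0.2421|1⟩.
0.9703|0⟩ + (-0.222 + 0.09663i)|1⟩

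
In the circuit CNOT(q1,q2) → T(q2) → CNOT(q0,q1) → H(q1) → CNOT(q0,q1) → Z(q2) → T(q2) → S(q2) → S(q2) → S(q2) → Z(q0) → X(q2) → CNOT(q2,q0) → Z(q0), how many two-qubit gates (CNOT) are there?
4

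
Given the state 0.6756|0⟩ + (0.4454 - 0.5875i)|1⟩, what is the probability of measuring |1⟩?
0.5435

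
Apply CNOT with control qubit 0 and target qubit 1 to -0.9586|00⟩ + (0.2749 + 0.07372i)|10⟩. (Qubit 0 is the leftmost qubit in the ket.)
-0.9586|00⟩ + (0.2749 + 0.07372i)|11⟩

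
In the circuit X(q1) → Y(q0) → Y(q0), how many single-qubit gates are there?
3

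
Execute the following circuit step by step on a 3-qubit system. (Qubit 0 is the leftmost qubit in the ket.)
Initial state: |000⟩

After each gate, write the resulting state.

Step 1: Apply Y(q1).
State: i|010⟩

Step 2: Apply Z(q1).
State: -i|010⟩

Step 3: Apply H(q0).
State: -(1/√2)i|010⟩ - (1/√2)i|110⟩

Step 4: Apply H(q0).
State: -i|010⟩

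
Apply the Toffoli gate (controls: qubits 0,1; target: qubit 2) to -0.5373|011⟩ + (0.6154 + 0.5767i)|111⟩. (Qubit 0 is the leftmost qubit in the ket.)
-0.5373|011⟩ + (0.6154 + 0.5767i)|110⟩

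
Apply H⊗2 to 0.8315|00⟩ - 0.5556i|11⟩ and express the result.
(0.4158 - 0.2778i)|00⟩ + (0.4158 + 0.2778i)|01⟩ + (0.4158 + 0.2778i)|10⟩ + (0.4158 - 0.2778i)|11⟩

H⊗2 gives amp(|y⟩) = (1/2) Σ_x (−1)^(x·y) amp(|x⟩), where x·y is the number of positions in which both x and y have a 1.
|00⟩: (0.8315 - 0.5556i)/2 = (0.4158 - 0.2778i)
|01⟩: (0.8315 + 0.5556i)/2 = (0.4158 + 0.2778i)
|10⟩: (0.8315 + 0.5556i)/2 = (0.4158 + 0.2778i)
|11⟩: (0.8315 - 0.5556i)/2 = (0.4158 - 0.2778i)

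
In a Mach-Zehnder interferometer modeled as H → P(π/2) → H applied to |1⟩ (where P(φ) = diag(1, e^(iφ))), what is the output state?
(1/2 - (1/2)i)|0⟩ + (1/2 + (1/2)i)|1⟩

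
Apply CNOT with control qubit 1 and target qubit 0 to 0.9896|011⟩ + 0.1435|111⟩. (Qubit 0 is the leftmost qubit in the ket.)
0.1435|011⟩ + 0.9896|111⟩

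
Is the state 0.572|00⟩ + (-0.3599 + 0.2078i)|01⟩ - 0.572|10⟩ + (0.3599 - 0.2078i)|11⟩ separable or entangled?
Separable

Writing the state as a|00⟩ + b|01⟩ + c|10⟩ + d|11⟩, it is a product state iff ad − bc = 0.
Here (a, b, c, d) = (0.572, (-0.3599 + 0.2078i), -0.572, (0.3599 - 0.2078i)): ad − bc = (0.572)(0.3599 - 0.2078i) − (-0.3599 + 0.2078i)(-0.572) = 0, so the state is separable.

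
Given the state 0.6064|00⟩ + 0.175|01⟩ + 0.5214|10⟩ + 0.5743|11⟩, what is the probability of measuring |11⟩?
0.3298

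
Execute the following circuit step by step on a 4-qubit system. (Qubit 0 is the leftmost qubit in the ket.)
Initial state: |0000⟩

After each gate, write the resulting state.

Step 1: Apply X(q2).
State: |0010⟩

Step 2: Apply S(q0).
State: |0010⟩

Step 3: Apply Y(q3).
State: i|0011⟩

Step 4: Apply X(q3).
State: i|0010⟩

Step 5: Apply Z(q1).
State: i|0010⟩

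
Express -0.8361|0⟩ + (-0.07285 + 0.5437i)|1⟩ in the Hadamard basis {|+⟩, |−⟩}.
(-0.6427 + 0.3845i)|+⟩ + (-0.5397 - 0.3845i)|−⟩

With |ψ⟩ = α|0⟩ + β|1⟩, the Hadamard-basis coefficients are ⟨+|ψ⟩ = (α + β)/√2 and ⟨−|ψ⟩ = (α − β)/√2.
Here α = -0.8361, β = (-0.07285 + 0.5437i): (α + β)/√2 = (-0.6427 + 0.3845i), (α − β)/√2 = (-0.5397 - 0.3845i).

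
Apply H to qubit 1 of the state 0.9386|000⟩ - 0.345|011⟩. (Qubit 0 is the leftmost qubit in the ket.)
0.6637|000⟩ - 0.244|001⟩ + 0.6637|010⟩ + 0.244|011⟩

H on qubit 1 mixes each pair of kets that differ only in qubit 1: amplitudes (a, b) of (|…0…⟩, |…1…⟩) become ((a + b)/√2, (a − b)/√2). Kets absent from the input have amplitude 0.
(|000⟩, |010⟩): (a, b) = (0.9386, 0) → (0.6637, 0.6637)
(|001⟩, |011⟩): (a, b) = (0, -0.345) → (-0.244, 0.244)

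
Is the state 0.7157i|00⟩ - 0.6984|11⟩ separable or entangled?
Entangled

Writing the state as a|00⟩ + b|01⟩ + c|10⟩ + d|11⟩, it is a product state iff ad − bc = 0.
Here (a, b, c, d) = (0.7157i, 0, 0, -0.6984): ad − bc = (0.7157i)(-0.6984) − (0)(0) = -0.4998i ≠ 0, so the state is entangled.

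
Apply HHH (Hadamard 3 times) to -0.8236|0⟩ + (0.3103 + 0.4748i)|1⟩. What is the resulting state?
(-0.363 + 0.3357i)|0⟩ + (-0.8018 - 0.3357i)|1⟩

H² = I, so H^3 = H: a single Hadamard. With (a, b) = (-0.8236, (0.3103 + 0.4748i)), H gives ((a + b)/√2, (a − b)/√2) = ((-0.363 + 0.3357i), (-0.8018 - 0.3357i)).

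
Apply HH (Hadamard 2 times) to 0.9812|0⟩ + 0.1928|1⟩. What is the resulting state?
0.9812|0⟩ + 0.1928|1⟩

H² = I, so an even number of Hadamards cancels: H^2 = I and the state is unchanged.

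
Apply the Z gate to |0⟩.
|0⟩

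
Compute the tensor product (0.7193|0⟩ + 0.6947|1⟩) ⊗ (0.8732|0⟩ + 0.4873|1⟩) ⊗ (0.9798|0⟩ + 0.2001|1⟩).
0.6154|000⟩ + 0.1257|001⟩ + 0.3434|010⟩ + 0.07014|011⟩ + 0.5944|100⟩ + 0.1214|101⟩ + 0.3317|110⟩ + 0.06774|111⟩

amp(|b₁b₂…⟩) = product of the factor amplitudes for bits b₁, b₂, …; only kets whose every factor amplitude is nonzero survive.
|000⟩: (0.7193)(0.8732)(0.9798) = 0.6154
|001⟩: (0.7193)(0.8732)(0.2001) = 0.1257
|010⟩: (0.7193)(0.4873)(0.9798) = 0.3434
|011⟩: (0.7193)(0.4873)(0.2001) = 0.07014
|100⟩: (0.6947)(0.8732)(0.9798) = 0.5944
|101⟩: (0.6947)(0.8732)(0.2001) = 0.1214
|110⟩: (0.6947)(0.4873)(0.9798) = 0.3317
|111⟩: (0.6947)(0.4873)(0.2001) = 0.06774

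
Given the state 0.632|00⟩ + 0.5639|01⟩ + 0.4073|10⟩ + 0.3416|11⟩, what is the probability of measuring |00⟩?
0.3994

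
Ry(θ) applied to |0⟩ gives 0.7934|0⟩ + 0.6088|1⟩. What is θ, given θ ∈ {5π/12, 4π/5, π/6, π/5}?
5π/12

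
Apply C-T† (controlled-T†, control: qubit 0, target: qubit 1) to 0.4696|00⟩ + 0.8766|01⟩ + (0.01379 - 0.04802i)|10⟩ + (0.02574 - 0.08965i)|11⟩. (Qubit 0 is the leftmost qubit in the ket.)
0.4696|00⟩ + 0.8766|01⟩ + (0.01379 - 0.04802i)|10⟩ + (-0.04519 - 0.08159i)|11⟩

C-T† leaves the control-|0⟩ kets |00⟩, |01⟩ unchanged and applies T† to qubit 1 on the control-|1⟩ pair (|10⟩, |11⟩).
T† = [[1, 0], [0, (1/√2 - (1/√2)i)]].
With a = amp(|10⟩) = (0.01379 - 0.04802i) and b = amp(|11⟩) = (0.02574 - 0.08965i):
new amp(|10⟩) = (1)·a = (0.01379 - 0.04802i)
new amp(|11⟩) = (1/√2 - (1/√2)i)·b = (-0.04519 - 0.08159i)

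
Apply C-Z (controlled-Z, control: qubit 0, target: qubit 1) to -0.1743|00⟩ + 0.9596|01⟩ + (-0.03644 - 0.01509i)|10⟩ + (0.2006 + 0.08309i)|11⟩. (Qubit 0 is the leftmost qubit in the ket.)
-0.1743|00⟩ + 0.9596|01⟩ + (-0.03644 - 0.01509i)|10⟩ + (-0.2006 - 0.08309i)|11⟩

C-Z leaves the control-|0⟩ kets |00⟩, |01⟩ unchanged and applies Z to qubit 1 on the control-|1⟩ pair (|10⟩, |11⟩).
Z = [[1, 0], [0, -1]].
With a = amp(|10⟩) = (-0.03644 - 0.01509i) and b = amp(|11⟩) = (0.2006 + 0.08309i):
new amp(|10⟩) = (1)·a = (-0.03644 - 0.01509i)
new amp(|11⟩) = (-1)·b = (-0.2006 - 0.08309i)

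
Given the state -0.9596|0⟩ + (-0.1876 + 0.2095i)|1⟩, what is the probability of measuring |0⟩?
0.9208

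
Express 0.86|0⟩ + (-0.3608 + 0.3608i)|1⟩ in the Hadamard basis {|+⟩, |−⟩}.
(0.353 + 0.2551i)|+⟩ + (0.8632 - 0.2551i)|−⟩

With |ψ⟩ = α|0⟩ + β|1⟩, the Hadamard-basis coefficients are ⟨+|ψ⟩ = (α + β)/√2 and ⟨−|ψ⟩ = (α − β)/√2.
Here α = 0.86, β = (-0.3608 + 0.3608i): (α + β)/√2 = (0.353 + 0.2551i), (α − β)/√2 = (0.8632 - 0.2551i).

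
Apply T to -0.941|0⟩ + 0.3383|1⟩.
-0.941|0⟩ + (0.2392 + 0.2392i)|1⟩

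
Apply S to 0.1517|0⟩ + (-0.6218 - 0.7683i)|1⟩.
0.1517|0⟩ + (0.7683 - 0.6218i)|1⟩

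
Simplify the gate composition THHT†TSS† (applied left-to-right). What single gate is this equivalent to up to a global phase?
T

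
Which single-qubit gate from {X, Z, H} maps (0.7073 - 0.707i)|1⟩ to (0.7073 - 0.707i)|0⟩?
X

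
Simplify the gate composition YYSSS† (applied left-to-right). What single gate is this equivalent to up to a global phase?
S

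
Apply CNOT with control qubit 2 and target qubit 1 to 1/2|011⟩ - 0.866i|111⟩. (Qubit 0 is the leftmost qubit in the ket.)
1/2|001⟩ - 0.866i|101⟩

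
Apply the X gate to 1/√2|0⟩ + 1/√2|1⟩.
1/√2|0⟩ + 1/√2|1⟩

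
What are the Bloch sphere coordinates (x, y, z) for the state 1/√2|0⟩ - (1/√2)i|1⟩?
(0, -1, 0)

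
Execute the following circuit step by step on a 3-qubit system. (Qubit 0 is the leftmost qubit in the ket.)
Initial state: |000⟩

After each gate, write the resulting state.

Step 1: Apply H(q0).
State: 1/√2|000⟩ + 1/√2|100⟩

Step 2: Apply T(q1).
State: 1/√2|000⟩ + 1/√2|100⟩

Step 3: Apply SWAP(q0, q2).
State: 1/√2|000⟩ + 1/√2|001⟩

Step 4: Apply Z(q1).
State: 1/√2|000⟩ + 1/√2|001⟩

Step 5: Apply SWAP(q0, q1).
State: 1/√2|000⟩ + 1/√2|001⟩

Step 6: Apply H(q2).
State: |000⟩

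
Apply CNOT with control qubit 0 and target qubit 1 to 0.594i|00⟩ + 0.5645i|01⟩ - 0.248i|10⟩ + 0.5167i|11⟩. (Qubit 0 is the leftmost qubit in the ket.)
0.594i|00⟩ + 0.5645i|01⟩ + 0.5167i|10⟩ - 0.248i|11⟩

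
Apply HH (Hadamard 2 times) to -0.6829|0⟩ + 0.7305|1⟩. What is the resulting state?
-0.6829|0⟩ + 0.7305|1⟩

H² = I, so an even number of Hadamards cancels: H^2 = I and the state is unchanged.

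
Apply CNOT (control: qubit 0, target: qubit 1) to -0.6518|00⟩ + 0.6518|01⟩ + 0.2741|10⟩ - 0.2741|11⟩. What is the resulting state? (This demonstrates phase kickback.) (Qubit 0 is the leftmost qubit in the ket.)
-0.6518|00⟩ + 0.6518|01⟩ - 0.2741|10⟩ + 0.2741|11⟩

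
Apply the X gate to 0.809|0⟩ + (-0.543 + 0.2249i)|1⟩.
(-0.543 + 0.2249i)|0⟩ + 0.809|1⟩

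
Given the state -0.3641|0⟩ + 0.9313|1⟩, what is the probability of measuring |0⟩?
0.1326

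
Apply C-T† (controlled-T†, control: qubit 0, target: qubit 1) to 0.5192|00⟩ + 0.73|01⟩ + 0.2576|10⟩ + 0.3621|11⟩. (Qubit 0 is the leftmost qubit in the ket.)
0.5192|00⟩ + 0.73|01⟩ + 0.2576|10⟩ + (0.256 - 0.256i)|11⟩

C-T† leaves the control-|0⟩ kets |00⟩, |01⟩ unchanged and applies T† to qubit 1 on the control-|1⟩ pair (|10⟩, |11⟩).
T† = [[1, 0], [0, (1/√2 - (1/√2)i)]].
With a = amp(|10⟩) = 0.2576 and b = amp(|11⟩) = 0.3621:
new amp(|10⟩) = (1)·a = 0.2576
new amp(|11⟩) = (1/√2 - (1/√2)i)·b = (0.256 - 0.256i)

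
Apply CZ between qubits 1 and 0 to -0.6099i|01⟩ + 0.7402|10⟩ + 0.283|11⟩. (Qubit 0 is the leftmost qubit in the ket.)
-0.6099i|01⟩ + 0.7402|10⟩ - 0.283|11⟩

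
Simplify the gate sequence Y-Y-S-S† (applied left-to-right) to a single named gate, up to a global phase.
I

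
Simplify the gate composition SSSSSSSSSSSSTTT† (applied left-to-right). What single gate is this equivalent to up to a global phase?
T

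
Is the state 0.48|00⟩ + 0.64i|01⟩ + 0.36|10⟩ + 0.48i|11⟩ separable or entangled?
Separable

Writing the state as a|00⟩ + b|01⟩ + c|10⟩ + d|11⟩, it is a product state iff ad − bc = 0.
Here (a, b, c, d) = (0.48, 0.64i, 0.36, 0.48i): ad − bc = (0.48)(0.48i) − (0.64i)(0.36) = 0, so the state is separable.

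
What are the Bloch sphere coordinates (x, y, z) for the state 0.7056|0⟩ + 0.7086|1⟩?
(1, 0, -0.004243)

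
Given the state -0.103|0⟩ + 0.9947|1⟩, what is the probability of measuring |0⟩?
0.01061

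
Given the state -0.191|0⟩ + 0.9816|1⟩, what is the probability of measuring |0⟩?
0.03648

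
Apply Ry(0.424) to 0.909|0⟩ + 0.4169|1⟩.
0.8009|0⟩ + 0.5988|1⟩

Ry(0.424) = [[cos(θ/2), −sin(θ/2)], [sin(θ/2), cos(θ/2)]]; θ = 0.424, cos(θ/2) ≈ 0.977612, sin(θ/2) ≈ 0.210416.
With a = amp(|0⟩) = 0.909 and b = amp(|1⟩) = 0.4169:
new amp(|0⟩) = (0.977612)·a + (-0.210416)·b = 0.8009
new amp(|1⟩) = (0.210416)·a + (0.977612)·b = 0.5988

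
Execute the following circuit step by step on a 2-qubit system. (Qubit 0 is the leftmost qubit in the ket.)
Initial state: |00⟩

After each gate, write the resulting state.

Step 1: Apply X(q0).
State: |10⟩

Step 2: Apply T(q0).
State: (1/√2 + (1/√2)i)|10⟩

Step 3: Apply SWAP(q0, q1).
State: (1/√2 + (1/√2)i)|01⟩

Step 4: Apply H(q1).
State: (1/2 + (1/2)i)|00⟩ + (-1/2 - (1/2)i)|01⟩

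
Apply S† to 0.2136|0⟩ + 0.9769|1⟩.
0.2136|0⟩ - 0.9769i|1⟩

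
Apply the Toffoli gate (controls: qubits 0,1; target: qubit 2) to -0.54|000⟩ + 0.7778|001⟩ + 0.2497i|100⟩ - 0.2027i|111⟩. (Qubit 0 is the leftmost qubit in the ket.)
-0.54|000⟩ + 0.7778|001⟩ + 0.2497i|100⟩ - 0.2027i|110⟩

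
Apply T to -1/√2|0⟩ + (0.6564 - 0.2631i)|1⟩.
-1/√2|0⟩ + (0.6502 + 0.2781i)|1⟩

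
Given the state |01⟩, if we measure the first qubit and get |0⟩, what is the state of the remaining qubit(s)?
|1⟩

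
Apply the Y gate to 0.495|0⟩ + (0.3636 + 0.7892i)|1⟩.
(0.7892 - 0.3636i)|0⟩ + 0.495i|1⟩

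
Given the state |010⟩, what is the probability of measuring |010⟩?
1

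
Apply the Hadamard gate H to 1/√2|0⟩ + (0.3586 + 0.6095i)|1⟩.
(0.7536 + 0.431i)|0⟩ + (0.2464 - 0.431i)|1⟩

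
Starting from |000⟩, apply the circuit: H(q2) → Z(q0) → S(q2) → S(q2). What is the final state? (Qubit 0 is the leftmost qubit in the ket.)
1/√2|000⟩ - 1/√2|001⟩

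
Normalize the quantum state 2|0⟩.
|0⟩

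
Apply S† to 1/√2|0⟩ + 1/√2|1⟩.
1/√2|0⟩ - (1/√2)i|1⟩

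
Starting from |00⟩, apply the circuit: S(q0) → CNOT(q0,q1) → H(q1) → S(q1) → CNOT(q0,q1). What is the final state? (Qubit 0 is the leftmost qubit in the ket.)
1/√2|00⟩ + (1/√2)i|01⟩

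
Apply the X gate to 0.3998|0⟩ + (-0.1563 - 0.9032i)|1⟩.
(-0.1563 - 0.9032i)|0⟩ + 0.3998|1⟩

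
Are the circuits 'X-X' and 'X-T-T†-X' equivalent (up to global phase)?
Yes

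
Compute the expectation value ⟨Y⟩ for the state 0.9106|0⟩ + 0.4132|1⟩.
0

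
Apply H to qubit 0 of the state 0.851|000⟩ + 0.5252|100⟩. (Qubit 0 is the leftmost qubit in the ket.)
0.9731|000⟩ + 0.2304|100⟩

H on qubit 0 mixes each pair of kets that differ only in qubit 0: amplitudes (a, b) of (|…0…⟩, |…1…⟩) become ((a + b)/√2, (a − b)/√2). Kets absent from the input have amplitude 0.
(|000⟩, |100⟩): (a, b) = (0.851, 0.5252) → (0.9731, 0.2304)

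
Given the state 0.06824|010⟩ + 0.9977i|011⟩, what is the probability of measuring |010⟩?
0.004657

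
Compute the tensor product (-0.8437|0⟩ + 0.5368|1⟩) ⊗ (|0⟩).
-0.8437|00⟩ + 0.5368|10⟩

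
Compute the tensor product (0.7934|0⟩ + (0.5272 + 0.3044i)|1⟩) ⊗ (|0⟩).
0.7934|00⟩ + (0.5272 + 0.3044i)|10⟩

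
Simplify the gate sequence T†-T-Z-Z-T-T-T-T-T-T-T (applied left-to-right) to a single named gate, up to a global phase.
T†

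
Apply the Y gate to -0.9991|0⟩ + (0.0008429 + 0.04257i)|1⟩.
(0.04257 - 0.0008429i)|0⟩ - 0.9991i|1⟩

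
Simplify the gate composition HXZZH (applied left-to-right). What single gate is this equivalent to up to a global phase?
Z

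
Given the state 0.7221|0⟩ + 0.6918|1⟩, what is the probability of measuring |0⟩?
0.5214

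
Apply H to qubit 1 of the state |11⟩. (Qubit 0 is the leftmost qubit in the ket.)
1/√2|10⟩ - 1/√2|11⟩

H on qubit 1 mixes each pair of kets that differ only in qubit 1: amplitudes (a, b) of (|…0…⟩, |…1…⟩) become ((a + b)/√2, (a − b)/√2). Kets absent from the input have amplitude 0.
(|10⟩, |11⟩): (a, b) = (0, 1) → (1/√2, -1/√2)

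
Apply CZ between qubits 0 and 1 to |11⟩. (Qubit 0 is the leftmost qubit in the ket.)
-|11⟩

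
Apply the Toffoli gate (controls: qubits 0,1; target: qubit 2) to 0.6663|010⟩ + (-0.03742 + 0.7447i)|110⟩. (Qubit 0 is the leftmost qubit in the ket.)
0.6663|010⟩ + (-0.03742 + 0.7447i)|111⟩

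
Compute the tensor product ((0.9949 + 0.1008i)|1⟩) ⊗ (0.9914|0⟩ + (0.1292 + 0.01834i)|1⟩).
(0.9863 + 0.09993i)|10⟩ + (0.1267 + 0.03127i)|11⟩

amp(|b₁b₂…⟩) = product of the factor amplitudes for bits b₁, b₂, …; only kets whose every factor amplitude is nonzero survive.
|10⟩: (0.9949 + 0.1008i)(0.9914) = (0.9863 + 0.09993i)
|11⟩: (0.9949 + 0.1008i)(0.1292 + 0.01834i) = (0.1267 + 0.03127i)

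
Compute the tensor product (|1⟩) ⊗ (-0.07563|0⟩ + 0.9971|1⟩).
-0.07563|10⟩ + 0.9971|11⟩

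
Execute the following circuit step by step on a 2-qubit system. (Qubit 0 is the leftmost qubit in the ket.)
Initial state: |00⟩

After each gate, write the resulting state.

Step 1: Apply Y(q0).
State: i|10⟩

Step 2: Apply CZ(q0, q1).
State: i|10⟩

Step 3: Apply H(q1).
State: (1/√2)i|10⟩ + (1/√2)i|11⟩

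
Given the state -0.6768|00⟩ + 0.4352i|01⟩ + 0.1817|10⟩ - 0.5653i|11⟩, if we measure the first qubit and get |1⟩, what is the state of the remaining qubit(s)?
0.306|0⟩ - 0.952i|1⟩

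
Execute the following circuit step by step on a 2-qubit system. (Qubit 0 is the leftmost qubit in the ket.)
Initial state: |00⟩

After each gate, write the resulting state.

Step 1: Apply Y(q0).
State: i|10⟩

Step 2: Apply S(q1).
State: i|10⟩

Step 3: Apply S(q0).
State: -|10⟩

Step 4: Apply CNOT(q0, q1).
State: -|11⟩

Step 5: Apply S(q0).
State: -i|11⟩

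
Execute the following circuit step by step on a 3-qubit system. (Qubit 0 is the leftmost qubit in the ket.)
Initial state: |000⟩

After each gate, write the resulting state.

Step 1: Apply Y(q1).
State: i|010⟩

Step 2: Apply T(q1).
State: (-1/√2 + (1/√2)i)|010⟩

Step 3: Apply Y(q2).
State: (-1/√2 - (1/√2)i)|011⟩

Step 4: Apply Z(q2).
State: (1/√2 + (1/√2)i)|011⟩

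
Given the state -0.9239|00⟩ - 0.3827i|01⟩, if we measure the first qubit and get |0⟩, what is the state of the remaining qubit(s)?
-0.9239|0⟩ - 0.3827i|1⟩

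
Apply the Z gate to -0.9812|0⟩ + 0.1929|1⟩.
-0.9812|0⟩ - 0.1929|1⟩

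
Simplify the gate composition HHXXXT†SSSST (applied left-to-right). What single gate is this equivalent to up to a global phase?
X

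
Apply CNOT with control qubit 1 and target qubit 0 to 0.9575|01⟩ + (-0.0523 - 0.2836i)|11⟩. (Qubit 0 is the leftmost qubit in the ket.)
(-0.0523 - 0.2836i)|01⟩ + 0.9575|11⟩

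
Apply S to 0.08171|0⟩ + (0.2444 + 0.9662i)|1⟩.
0.08171|0⟩ + (-0.9662 + 0.2444i)|1⟩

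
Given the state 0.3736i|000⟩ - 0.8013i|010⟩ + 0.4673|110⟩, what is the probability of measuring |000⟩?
0.1396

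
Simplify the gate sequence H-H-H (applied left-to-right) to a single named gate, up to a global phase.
H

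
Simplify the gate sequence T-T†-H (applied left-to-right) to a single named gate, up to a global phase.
H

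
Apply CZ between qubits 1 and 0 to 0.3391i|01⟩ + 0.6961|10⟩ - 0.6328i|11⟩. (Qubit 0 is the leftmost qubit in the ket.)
0.3391i|01⟩ + 0.6961|10⟩ + 0.6328i|11⟩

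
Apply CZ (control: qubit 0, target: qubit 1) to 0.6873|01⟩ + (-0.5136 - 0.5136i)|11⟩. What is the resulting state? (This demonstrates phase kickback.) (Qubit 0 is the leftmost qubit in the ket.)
0.6873|01⟩ + (0.5136 + 0.5136i)|11⟩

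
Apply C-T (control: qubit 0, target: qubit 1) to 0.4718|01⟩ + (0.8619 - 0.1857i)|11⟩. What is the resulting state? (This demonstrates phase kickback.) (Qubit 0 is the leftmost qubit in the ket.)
0.4718|01⟩ + (0.7408 + 0.4781i)|11⟩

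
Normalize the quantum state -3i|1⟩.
-i|1⟩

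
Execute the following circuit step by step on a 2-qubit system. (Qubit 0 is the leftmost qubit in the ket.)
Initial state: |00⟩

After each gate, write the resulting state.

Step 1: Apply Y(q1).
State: i|01⟩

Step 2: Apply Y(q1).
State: |00⟩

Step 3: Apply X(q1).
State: |01⟩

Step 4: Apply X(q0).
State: |11⟩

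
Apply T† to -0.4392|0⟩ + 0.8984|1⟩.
-0.4392|0⟩ + (0.6353 - 0.6353i)|1⟩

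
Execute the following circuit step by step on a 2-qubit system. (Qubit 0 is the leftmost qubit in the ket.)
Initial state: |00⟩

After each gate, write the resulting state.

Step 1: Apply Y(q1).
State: i|01⟩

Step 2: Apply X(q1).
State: i|00⟩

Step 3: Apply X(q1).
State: i|01⟩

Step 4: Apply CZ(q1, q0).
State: i|01⟩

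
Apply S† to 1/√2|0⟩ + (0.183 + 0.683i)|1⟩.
1/√2|0⟩ + (0.683 - 0.183i)|1⟩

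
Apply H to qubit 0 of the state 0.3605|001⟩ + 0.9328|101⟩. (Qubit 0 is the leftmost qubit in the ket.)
0.9145|001⟩ - 0.4047|101⟩

H on qubit 0 mixes each pair of kets that differ only in qubit 0: amplitudes (a, b) of (|…0…⟩, |…1…⟩) become ((a + b)/√2, (a − b)/√2). Kets absent from the input have amplitude 0.
(|001⟩, |101⟩): (a, b) = (0.3605, 0.9328) → (0.9145, -0.4047)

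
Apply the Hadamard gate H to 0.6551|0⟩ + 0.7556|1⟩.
0.9975|0⟩ - 0.07106|1⟩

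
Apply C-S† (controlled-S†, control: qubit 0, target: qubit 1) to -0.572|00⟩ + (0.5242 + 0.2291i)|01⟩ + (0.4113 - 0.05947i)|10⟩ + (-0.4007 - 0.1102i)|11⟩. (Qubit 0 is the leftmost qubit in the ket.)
-0.572|00⟩ + (0.5242 + 0.2291i)|01⟩ + (0.4113 - 0.05947i)|10⟩ + (-0.1102 + 0.4007i)|11⟩

C-S† leaves the control-|0⟩ kets |00⟩, |01⟩ unchanged and applies S† to qubit 1 on the control-|1⟩ pair (|10⟩, |11⟩).
S† = [[1, 0], [0, -i]].
With a = amp(|10⟩) = (0.4113 - 0.05947i) and b = amp(|11⟩) = (-0.4007 - 0.1102i):
new amp(|10⟩) = (1)·a = (0.4113 - 0.05947i)
new amp(|11⟩) = (-i)·b = (-0.1102 + 0.4007i)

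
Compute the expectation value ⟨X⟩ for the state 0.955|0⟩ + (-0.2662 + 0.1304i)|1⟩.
-0.5084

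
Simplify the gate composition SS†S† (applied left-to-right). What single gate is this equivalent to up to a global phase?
S†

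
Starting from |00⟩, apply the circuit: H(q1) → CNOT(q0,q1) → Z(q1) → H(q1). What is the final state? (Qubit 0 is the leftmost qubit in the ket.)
|01⟩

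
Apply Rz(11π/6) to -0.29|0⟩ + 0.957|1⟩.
(0.2801 + 0.07506i)|0⟩ + (-0.9244 + 0.2477i)|1⟩

Rz(11π/6) = [[e^(−iθ/2), 0], [0, e^(iθ/2)]] with e^(±iθ/2) = cos(θ/2) ± i·sin(θ/2); θ = 11π/6, cos(θ/2) ≈ -0.965926, sin(θ/2) ≈ 0.258819.
With a = amp(|0⟩) = -0.29 and b = amp(|1⟩) = 0.957:
new amp(|0⟩) = (-0.965926 - 0.258819i)·a = (0.2801 + 0.07506i)
new amp(|1⟩) = (-0.965926 + 0.258819i)·b = (-0.9244 + 0.2477i)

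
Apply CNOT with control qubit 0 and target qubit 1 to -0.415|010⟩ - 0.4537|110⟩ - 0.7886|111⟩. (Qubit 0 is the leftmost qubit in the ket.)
-0.415|010⟩ - 0.4537|100⟩ - 0.7886|101⟩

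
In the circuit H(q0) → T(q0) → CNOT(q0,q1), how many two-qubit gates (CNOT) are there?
1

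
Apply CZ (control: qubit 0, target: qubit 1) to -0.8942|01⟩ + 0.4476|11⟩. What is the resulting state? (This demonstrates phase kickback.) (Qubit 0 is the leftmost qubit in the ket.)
-0.8942|01⟩ - 0.4476|11⟩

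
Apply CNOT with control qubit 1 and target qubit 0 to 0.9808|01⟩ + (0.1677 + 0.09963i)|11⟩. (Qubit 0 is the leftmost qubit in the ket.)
(0.1677 + 0.09963i)|01⟩ + 0.9808|11⟩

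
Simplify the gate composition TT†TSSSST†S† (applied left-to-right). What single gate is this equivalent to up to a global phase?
S†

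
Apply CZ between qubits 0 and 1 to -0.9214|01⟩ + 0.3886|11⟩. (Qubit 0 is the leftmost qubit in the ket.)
-0.9214|01⟩ - 0.3886|11⟩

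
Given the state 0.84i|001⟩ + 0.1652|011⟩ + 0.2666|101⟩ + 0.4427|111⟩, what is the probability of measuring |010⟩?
0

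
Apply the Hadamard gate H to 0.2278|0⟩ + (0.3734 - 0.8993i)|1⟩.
(0.4251 - 0.6359i)|0⟩ + (-0.103 + 0.6359i)|1⟩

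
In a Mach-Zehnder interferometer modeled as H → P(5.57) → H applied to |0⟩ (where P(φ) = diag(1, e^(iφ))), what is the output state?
(0.8781 - 0.3271i)|0⟩ + (0.1219 + 0.3271i)|1⟩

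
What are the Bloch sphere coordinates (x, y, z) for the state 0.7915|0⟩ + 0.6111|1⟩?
(0.9674, 0, 0.253)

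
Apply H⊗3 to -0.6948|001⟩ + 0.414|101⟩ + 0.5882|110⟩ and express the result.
0.1087|000⟩ + 0.3072|001⟩ - 0.3072|010⟩ - 0.1087|011⟩ - 0.6|100⟩ + 0.1841|101⟩ - 0.1841|110⟩ + 0.6|111⟩

H⊗3 gives amp(|y⟩) = (1/2√2) Σ_x (−1)^(x·y) amp(|x⟩), where x·y is the number of positions in which both x and y have a 1.
|000⟩: (-0.6948 + 0.414 + 0.5882)/(2√2) = 0.1087
|001⟩: (0.6948 - 0.414 + 0.5882)/(2√2) = 0.3072
|010⟩: (-0.6948 + 0.414 - 0.5882)/(2√2) = -0.3072
|011⟩: (0.6948 - 0.414 - 0.5882)/(2√2) = -0.1087
|100⟩: (-0.6948 - 0.414 - 0.5882)/(2√2) = -0.6
|101⟩: (0.6948 + 0.414 - 0.5882)/(2√2) = 0.1841
|110⟩: (-0.6948 - 0.414 + 0.5882)/(2√2) = -0.1841
|111⟩: (0.6948 + 0.414 + 0.5882)/(2√2) = 0.6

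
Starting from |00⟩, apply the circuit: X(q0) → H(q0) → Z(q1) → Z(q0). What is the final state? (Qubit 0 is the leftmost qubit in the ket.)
1/√2|00⟩ + 1/√2|10⟩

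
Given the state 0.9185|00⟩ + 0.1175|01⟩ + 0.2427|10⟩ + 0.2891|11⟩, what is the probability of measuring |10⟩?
0.0589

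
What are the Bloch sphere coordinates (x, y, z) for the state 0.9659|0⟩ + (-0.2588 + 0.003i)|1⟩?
(-0.4999, 0.005795, 0.866)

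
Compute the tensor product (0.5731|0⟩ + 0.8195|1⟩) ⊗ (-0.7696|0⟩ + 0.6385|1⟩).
-0.4411|00⟩ + 0.3659|01⟩ - 0.6307|10⟩ + 0.5233|11⟩

amp(|b₁b₂…⟩) = product of the factor amplitudes for bits b₁, b₂, …; only kets whose every factor amplitude is nonzero survive.
|00⟩: (0.5731)(-0.7696) = -0.4411
|01⟩: (0.5731)(0.6385) = 0.3659
|10⟩: (0.8195)(-0.7696) = -0.6307
|11⟩: (0.8195)(0.6385) = 0.5233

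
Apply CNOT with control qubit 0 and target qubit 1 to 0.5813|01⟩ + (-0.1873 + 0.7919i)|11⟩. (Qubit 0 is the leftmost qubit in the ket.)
0.5813|01⟩ + (-0.1873 + 0.7919i)|10⟩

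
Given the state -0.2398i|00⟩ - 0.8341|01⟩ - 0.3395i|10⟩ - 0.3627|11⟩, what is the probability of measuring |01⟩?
0.6957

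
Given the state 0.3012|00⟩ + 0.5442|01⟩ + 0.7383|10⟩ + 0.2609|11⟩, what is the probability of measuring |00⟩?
0.09072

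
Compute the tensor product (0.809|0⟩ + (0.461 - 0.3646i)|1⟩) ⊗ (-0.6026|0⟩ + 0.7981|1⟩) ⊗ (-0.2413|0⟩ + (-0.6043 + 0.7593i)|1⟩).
0.1176|000⟩ + (0.2946 - 0.3702i)|001⟩ - 0.1558|010⟩ + (-0.3902 + 0.4903i)|011⟩ + (0.06703 - 0.05302i)|100⟩ + (0.001049 - 0.3437i)|101⟩ + (-0.08878 + 0.07022i)|110⟩ + (-0.00139 + 0.4552i)|111⟩

amp(|b₁b₂…⟩) = product of the factor amplitudes for bits b₁, b₂, …; only kets whose every factor amplitude is nonzero survive.
|000⟩: (0.809)(-0.6026)(-0.2413) = 0.1176
|001⟩: (0.809)(-0.6026)(-0.6043 + 0.7593i) = (0.2946 - 0.3702i)
|010⟩: (0.809)(0.7981)(-0.2413) = -0.1558
|011⟩: (0.809)(0.7981)(-0.6043 + 0.7593i) = (-0.3902 + 0.4903i)
|100⟩: (0.461 - 0.3646i)(-0.6026)(-0.2413) = (0.06703 - 0.05302i)
|101⟩: (0.461 - 0.3646i)(-0.6026)(-0.6043 + 0.7593i) = (0.001049 - 0.3437i)
|110⟩: (0.461 - 0.3646i)(0.7981)(-0.2413) = (-0.08878 + 0.07022i)
|111⟩: (0.461 - 0.3646i)(0.7981)(-0.6043 + 0.7593i) = (-0.00139 + 0.4552i)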